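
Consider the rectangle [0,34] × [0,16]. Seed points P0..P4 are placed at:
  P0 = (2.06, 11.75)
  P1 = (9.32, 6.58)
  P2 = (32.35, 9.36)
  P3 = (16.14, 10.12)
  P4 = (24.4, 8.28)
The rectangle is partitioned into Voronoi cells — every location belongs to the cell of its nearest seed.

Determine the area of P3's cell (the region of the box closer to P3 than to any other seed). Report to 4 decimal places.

1. box [0,34]×[0,16]: [(0, 0) (34, 0) (34, 16) (0, 16)]
2. ⊥bis P3·P0 via (9.1,10.935): [(7.8341, 0) (34, 0) (34, 16) (9.6864, 16)]  |A|=403.8364
3. ⊥bis P3·P1 via (12.73,8.35): [(9.5173, 14.5395) (17.0642, 0) (34, 0) (34, 16) (9.6864, 16)]  |A|=336.7362
4. ⊥bis P3·P2 via (24.245,9.74): [(9.5173, 14.5395) (17.0642, 0) (23.7883, 0) (24.5385, 16) (9.6864, 16)]  |A|=179.3509
5. ⊥bis P3·P4 via (20.27,9.2): [(9.5173, 14.5395) (17.0642, 0) (18.2206, 0) (21.7848, 16) (9.6864, 16)]  |A|=112.7792
6. canonical 5-gon: [(9.5173, 14.5395) (17.0642, 0) (18.2206, 0) (21.7848, 16) (9.6864, 16)]
7. shoelace: 112.7792

Area of P3's cell: 112.7792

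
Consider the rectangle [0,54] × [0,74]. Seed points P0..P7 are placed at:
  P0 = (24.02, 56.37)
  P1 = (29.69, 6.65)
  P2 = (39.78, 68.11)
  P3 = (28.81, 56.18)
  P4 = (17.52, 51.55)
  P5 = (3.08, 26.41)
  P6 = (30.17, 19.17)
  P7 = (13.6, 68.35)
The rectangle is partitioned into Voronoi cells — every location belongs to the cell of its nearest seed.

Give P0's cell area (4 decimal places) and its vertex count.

1. box [0,54]×[0,74]: [(0, 0) (54, 0) (54, 74) (0, 74)]
2. ⊥bis P0·P1 via (26.855,31.51): [(0, 28.4475) (54, 34.6056) (54, 74) (0, 74)]  |A|=2293.5671
3. ⊥bis P0·P2 via (31.9,62.24): [(0, 28.4475) (52.6041, 34.4464) (23.1397, 74) (0, 74)]  |A|=1655.754
4. ⊥bis P0·P3 via (26.415,56.275): [(0, 28.4475) (25.4262, 31.3471) (26.9169, 68.9293) (23.1397, 74) (0, 74)]  |A|=1147.3602
5. ⊥bis P0·P4 via (20.77,53.96): [(26.0412, 46.8515) (26.9169, 68.9293) (23.1397, 74) (5.9096, 74)]  |A|=277.8029
6. ⊥bis P0·P5 via (13.55,41.39): [(26.0412, 46.8515) (26.9169, 68.9293) (23.1397, 74) (5.9096, 74)]  |A|=277.8029
7. ⊥bis P0·P6 via (27.095,37.77): [(26.0412, 46.8515) (26.9169, 68.9293) (23.1397, 74) (5.9096, 74)]  |A|=277.8029
8. ⊥bis P0·P7 via (18.81,62.36): [(16.2149, 60.1028) (26.0412, 46.8515) (26.9169, 68.9293) (26.6991, 69.2218)]  |A|=116.8007
9. canonical 4-gon: [(16.2149, 60.1028) (26.0412, 46.8515) (26.9169, 68.9293) (26.6991, 69.2218)]
10. shoelace: 116.8007

Area of P0's cell: 116.8007 (4 vertices)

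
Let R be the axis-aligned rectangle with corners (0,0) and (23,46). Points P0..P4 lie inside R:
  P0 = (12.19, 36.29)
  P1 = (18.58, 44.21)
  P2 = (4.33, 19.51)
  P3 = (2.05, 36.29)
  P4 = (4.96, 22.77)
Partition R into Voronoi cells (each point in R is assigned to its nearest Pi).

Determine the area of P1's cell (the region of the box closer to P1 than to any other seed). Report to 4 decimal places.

1. box [0,23]×[0,46]: [(0, 0) (23, 0) (23, 46) (0, 46)]
2. ⊥bis P1·P0 via (15.385,40.25): [(23, 34.1061) (23, 46) (8.2582, 46)]  |A|=87.6687
3. ⊥bis P1·P2 via (11.455,31.86): [(23, 34.1061) (23, 46) (8.2582, 46)]  |A|=87.6687
4. ⊥bis P1·P3 via (10.315,40.25): [(23, 34.1061) (23, 46) (8.2582, 46)]  |A|=87.6687
5. ⊥bis P1·P4 via (11.77,33.49): [(23, 34.1061) (23, 46) (8.2582, 46)]  |A|=87.6687
6. canonical 3-gon: [(23, 34.1061) (23, 46) (8.2582, 46)]
7. shoelace: 87.6687

Area of P1's cell: 87.6687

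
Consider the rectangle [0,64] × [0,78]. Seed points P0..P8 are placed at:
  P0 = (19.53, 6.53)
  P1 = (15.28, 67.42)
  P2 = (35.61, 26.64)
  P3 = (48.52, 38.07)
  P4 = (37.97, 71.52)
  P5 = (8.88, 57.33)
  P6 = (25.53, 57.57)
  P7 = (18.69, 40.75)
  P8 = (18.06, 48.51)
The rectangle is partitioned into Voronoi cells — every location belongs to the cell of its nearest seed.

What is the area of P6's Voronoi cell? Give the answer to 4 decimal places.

Area of P6's cell: 329.4623

1. box [0,64]×[0,78]: [(0, 0) (64, 0) (64, 78) (0, 78)]
2. ⊥bis P6·P0 via (22.53,32.05): [(0, 34.6985) (64, 27.175) (64, 78) (0, 78)]  |A|=3012.0476
3. ⊥bis P6·P1 via (20.405,62.495): [(0, 41.2614) (0, 34.6985) (64, 27.175) (64, 78) (35.3049, 78)]  |A|=2363.5203
4. ⊥bis P6·P2 via (30.57,42.105): [(0, 41.2614) (0, 34.6985) (5.7643, 34.0209) (64, 52.9997) (64, 78) (35.3049, 78)]  |A|=1611.5593
5. ⊥bis P6·P3 via (37.025,47.82): [(0, 41.2614) (0, 34.6985) (5.7643, 34.0209) (32.7917, 42.829) (62.6235, 78) (35.3049, 78)]  |A|=1197.2454
6. ⊥bis P6·P4 via (31.75,64.545): [(26.7014, 69.0471) (0, 41.2614) (0, 34.6985) (5.7643, 34.0209) (32.7917, 42.829) (42.8302, 54.6642)]  |A|=744.4229
7. ⊥bis P6·P5 via (17.205,57.45): [(26.7014, 69.0471) (17.1806, 59.1397) (17.4876, 37.8415) (32.7917, 42.829) (42.8302, 54.6642)]  |A|=486.3521
8. ⊥bis P6·P7 via (22.11,49.16): [(26.7014, 69.0471) (17.1806, 59.1397) (17.2963, 51.1175) (34.0449, 44.3066) (42.8302, 54.6642)]  |A|=367.6452
9. ⊥bis P6·P8 via (21.795,53.04): [(26.7014, 69.0471) (17.1806, 59.1397) (17.2141, 56.8169) (30.7742, 45.6366) (34.0449, 44.3066) (42.8302, 54.6642)]  |A|=329.4623
10. canonical 6-gon: [(26.7014, 69.0471) (17.1806, 59.1397) (17.2141, 56.8169) (30.7742, 45.6366) (34.0449, 44.3066) (42.8302, 54.6642)]
11. shoelace: 329.4623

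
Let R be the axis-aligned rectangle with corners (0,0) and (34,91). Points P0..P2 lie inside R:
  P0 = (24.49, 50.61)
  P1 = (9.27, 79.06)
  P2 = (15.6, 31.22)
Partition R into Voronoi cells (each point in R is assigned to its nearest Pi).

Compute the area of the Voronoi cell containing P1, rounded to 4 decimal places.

Area of P1's cell: 887.4273

1. box [0,34]×[0,91]: [(0, 0) (34, 0) (34, 91) (0, 91)]
2. ⊥bis P1·P0 via (16.88,64.835): [(0, 55.8046) (34, 73.9937) (34, 91) (0, 91)]  |A|=887.4273
3. ⊥bis P1·P2 via (12.435,55.14): [(0, 55.8046) (34, 73.9937) (34, 91) (0, 91)]  |A|=887.4273
4. canonical 4-gon: [(0, 55.8046) (34, 73.9937) (34, 91) (0, 91)]
5. shoelace: 887.4273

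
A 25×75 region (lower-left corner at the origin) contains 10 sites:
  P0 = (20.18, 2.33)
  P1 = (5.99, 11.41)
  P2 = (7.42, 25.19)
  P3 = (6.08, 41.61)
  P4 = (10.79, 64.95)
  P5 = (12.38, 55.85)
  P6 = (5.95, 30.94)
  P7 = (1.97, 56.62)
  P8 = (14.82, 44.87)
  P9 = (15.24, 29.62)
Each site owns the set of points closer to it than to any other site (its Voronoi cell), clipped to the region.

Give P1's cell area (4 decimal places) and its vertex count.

Area of P1's cell: 258.3886 (5 vertices)

1. box [0,25]×[0,75]: [(0, 0) (25, 0) (25, 75) (0, 75)]
2. ⊥bis P1·P0 via (13.085,6.87): [(0, 0) (8.689, 0) (25, 25.4905) (25, 75) (0, 75)]  |A|=1667.1122
3. ⊥bis P1·P2 via (6.705,18.3): [(0, 18.9958) (0, 0) (8.689, 0) (19.5462, 16.9674)]  |A|=259.3627
4. ⊥bis P1·P3 via (6.035,26.51): [(0, 18.9958) (0, 0) (8.689, 0) (19.5462, 16.9674)]  |A|=259.3627
5. ⊥bis P1·P4 via (8.39,38.18): [(0, 18.9958) (0, 0) (8.689, 0) (19.5462, 16.9674)]  |A|=259.3627
6. ⊥bis P1·P5 via (9.185,33.63): [(0, 18.9958) (0, 0) (8.689, 0) (19.5462, 16.9674)]  |A|=259.3627
7. ⊥bis P1·P6 via (5.97,21.175): [(0, 18.9958) (0, 0) (8.689, 0) (19.5462, 16.9674)]  |A|=259.3627
8. ⊥bis P1·P7 via (3.98,34.015): [(0, 18.9958) (0, 0) (8.689, 0) (19.5462, 16.9674)]  |A|=259.3627
9. ⊥bis P1·P8 via (10.405,28.14): [(0, 18.9958) (0, 0) (8.689, 0) (19.5462, 16.9674)]  |A|=259.3627
10. ⊥bis P1·P9 via (10.615,20.515): [(17.099, 17.2214) (0, 18.9958) (0, 0) (8.689, 0) (19.0685, 16.2209)]  |A|=258.3886
11. canonical 5-gon: [(17.099, 17.2214) (0, 18.9958) (0, 0) (8.689, 0) (19.0685, 16.2209)]
12. shoelace: 258.3886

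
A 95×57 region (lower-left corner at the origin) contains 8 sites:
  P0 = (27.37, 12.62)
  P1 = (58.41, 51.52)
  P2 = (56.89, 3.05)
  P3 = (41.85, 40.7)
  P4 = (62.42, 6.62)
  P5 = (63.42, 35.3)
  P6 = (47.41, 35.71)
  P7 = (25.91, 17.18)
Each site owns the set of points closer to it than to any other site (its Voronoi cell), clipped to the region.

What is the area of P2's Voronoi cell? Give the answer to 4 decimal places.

1. box [0,95]×[0,57]: [(0, 0) (95, 0) (95, 57) (0, 57)]
2. ⊥bis P2·P0 via (42.13,7.835): [(39.59, 0) (95, 0) (95, 57) (58.0687, 57)]  |A|=2631.7285
3. ⊥bis P2·P1 via (57.65,27.285): [(48.5282, 27.5711) (39.59, 0) (95, 0) (95, 26.1137)]  |A|=1370.6323
4. ⊥bis P2·P3 via (49.37,21.875): [(62.5299, 27.132) (46.2816, 20.6413) (39.59, 0) (95, 0) (95, 26.1137)]  |A|=1321.6248
5. ⊥bis P2·P4 via (59.655,4.835): [(48.8012, 21.6478) (46.2816, 20.6413) (39.59, 0) (62.7763, 0)]  |A|=273.6021
6. ⊥bis P2·P5 via (60.155,19.175): [(48.9303, 21.4478) (48.5124, 21.5324) (46.2816, 20.6413) (39.59, 0) (62.7763, 0)]  |A|=273.5658
7. ⊥bis P2·P6 via (52.15,19.38): [(50.5626, 18.9192) (45.2207, 17.3687) (39.59, 0) (62.7763, 0)]  |A|=261.3598
8. ⊥bis P2·P7 via (41.4,10.115): [(50.5626, 18.9192) (45.2207, 17.3687) (39.59, 0) (62.7763, 0)]  |A|=261.3598
9. canonical 4-gon: [(50.5626, 18.9192) (45.2207, 17.3687) (39.59, 0) (62.7763, 0)]
10. shoelace: 261.3598

Area of P2's cell: 261.3598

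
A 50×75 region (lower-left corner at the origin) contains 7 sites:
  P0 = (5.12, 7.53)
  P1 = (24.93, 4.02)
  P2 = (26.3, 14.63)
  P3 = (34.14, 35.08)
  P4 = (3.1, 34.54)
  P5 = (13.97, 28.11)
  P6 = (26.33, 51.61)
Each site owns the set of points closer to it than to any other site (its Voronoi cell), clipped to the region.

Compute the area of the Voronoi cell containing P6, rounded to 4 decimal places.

1. box [0,50]×[0,75]: [(0, 0) (50, 0) (50, 75) (0, 75)]
2. ⊥bis P6·P0 via (15.725,29.57): [(0, 37.1364) (50, 13.0779) (50, 75) (0, 75)]  |A|=2494.6429
3. ⊥bis P6·P1 via (25.63,27.815): [(0, 37.1364) (18.9649, 28.0111) (50, 27.0981) (50, 75) (0, 75)]  |A|=2277.0833
4. ⊥bis P6·P2 via (26.315,33.12): [(0, 37.1364) (8.3168, 33.1346) (50, 33.1008) (50, 75) (0, 75)]  |A|=2077.3336
5. ⊥bis P6·P3 via (30.235,43.345): [(0, 37.1364) (8.3168, 33.1346) (8.624, 33.1344) (50, 52.6835) (50, 75) (0, 75)]  |A|=1672.2072
6. ⊥bis P6·P4 via (14.715,43.075): [(0, 63.1002) (18.5674, 37.8324) (50, 52.6835) (50, 75) (0, 75)]  |A|=1390.3988
7. ⊥bis P6·P5 via (20.15,39.86): [(0, 63.1002) (15.1419, 42.494) (21.4319, 39.1858) (50, 52.6835) (50, 75) (0, 75)]  |A|=1381.404
8. canonical 6-gon: [(0, 63.1002) (15.1419, 42.494) (21.4319, 39.1858) (50, 52.6835) (50, 75) (0, 75)]
9. shoelace: 1381.404

Area of P6's cell: 1381.4040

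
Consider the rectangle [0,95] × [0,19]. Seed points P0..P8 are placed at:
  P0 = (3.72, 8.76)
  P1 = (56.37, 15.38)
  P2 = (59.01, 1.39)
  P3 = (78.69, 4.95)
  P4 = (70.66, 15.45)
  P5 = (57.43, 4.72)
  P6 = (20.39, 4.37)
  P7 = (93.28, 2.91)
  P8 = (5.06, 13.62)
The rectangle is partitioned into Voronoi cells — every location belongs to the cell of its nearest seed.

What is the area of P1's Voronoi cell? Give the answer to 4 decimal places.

1. box [0,95]×[0,19]: [(0, 0) (95, 0) (95, 19) (0, 19)]
2. ⊥bis P1·P0 via (30.045,12.07): [(31.5626, 0) (95, 0) (95, 19) (29.1736, 19)]  |A|=1228.0053
3. ⊥bis P1·P2 via (57.69,8.385): [(31.1383, 3.3745) (95, 15.4256) (95, 19) (29.1736, 19)]  |A|=628.4163
4. ⊥bis P1·P3 via (67.53,10.165): [(31.1383, 3.3745) (67.5694, 10.2493) (71.6585, 19) (29.1736, 19)]  |A|=477.2657
5. ⊥bis P1·P4 via (63.515,15.415): [(31.1383, 3.3745) (63.544, 9.4897) (63.4974, 19) (29.1736, 19)]  |A|=422.3991
6. ⊥bis P1·P5 via (56.9,10.05): [(30.6275, 7.4375) (63.538, 10.7101) (63.4974, 19) (29.1736, 19)]  |A|=334.9135
7. ⊥bis P1·P6 via (38.38,9.875): [(38.8749, 8.2576) (63.538, 10.7101) (63.4974, 19) (35.5877, 19)]  |A|=252.1858
8. ⊥bis P1·P7 via (74.825,9.145): [(38.8749, 8.2576) (63.538, 10.7101) (63.4974, 19) (35.5877, 19)]  |A|=252.1858
9. ⊥bis P1·P8 via (30.715,14.5): [(38.8749, 8.2576) (63.538, 10.7101) (63.4974, 19) (35.5877, 19)]  |A|=252.1858
10. canonical 4-gon: [(38.8749, 8.2576) (63.538, 10.7101) (63.4974, 19) (35.5877, 19)]
11. shoelace: 252.1858

Area of P1's cell: 252.1858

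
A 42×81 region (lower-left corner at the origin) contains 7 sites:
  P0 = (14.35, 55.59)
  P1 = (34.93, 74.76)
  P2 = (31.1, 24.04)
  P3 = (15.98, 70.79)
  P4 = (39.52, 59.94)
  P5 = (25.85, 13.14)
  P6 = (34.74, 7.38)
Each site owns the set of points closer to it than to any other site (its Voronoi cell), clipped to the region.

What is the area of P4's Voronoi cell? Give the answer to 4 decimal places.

Area of P4's cell: 351.0783

1. box [0,42]×[0,81]: [(0, 0) (42, 0) (42, 81) (0, 81)]
2. ⊥bis P4·P0 via (26.935,57.765): [(36.9182, 0) (42, 0) (42, 81) (22.9194, 81)]  |A|=978.5756
3. ⊥bis P4·P1 via (37.225,67.35): [(25.8854, 63.838) (36.9182, 0) (42, 0) (42, 68.8289)]  |A|=716.7787
4. ⊥bis P4·P2 via (35.31,41.99): [(25.8854, 63.838) (29.4227, 43.3708) (42, 40.4209) (42, 68.8289)]  |A|=352.3847
5. ⊥bis P4·P3 via (27.75,65.365): [(27.2394, 64.2573) (26.202, 62.0064) (29.4227, 43.3708) (42, 40.4209) (42, 68.8289)]  |A|=351.0783
6. ⊥bis P4·P5 via (32.685,36.54): [(27.2394, 64.2573) (26.202, 62.0064) (29.4227, 43.3708) (42, 40.4209) (42, 68.8289)]  |A|=351.0783
7. ⊥bis P4·P6 via (37.13,33.66): [(27.2394, 64.2573) (26.202, 62.0064) (29.4227, 43.3708) (42, 40.4209) (42, 68.8289)]  |A|=351.0783
8. canonical 5-gon: [(27.2394, 64.2573) (26.202, 62.0064) (29.4227, 43.3708) (42, 40.4209) (42, 68.8289)]
9. shoelace: 351.0783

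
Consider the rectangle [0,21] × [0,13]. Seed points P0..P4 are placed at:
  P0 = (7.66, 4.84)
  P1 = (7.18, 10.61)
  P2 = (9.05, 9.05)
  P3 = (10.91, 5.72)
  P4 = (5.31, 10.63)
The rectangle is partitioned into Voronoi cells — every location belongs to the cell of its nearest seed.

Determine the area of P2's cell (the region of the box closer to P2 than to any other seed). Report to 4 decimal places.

Area of P2's cell: 37.7883

1. box [0,21]×[0,13]: [(0, 0) (21, 0) (21, 13) (0, 13)]
2. ⊥bis P2·P0 via (8.355,6.945): [(0, 9.7035) (21, 2.77) (21, 13) (0, 13)]  |A|=142.0273
3. ⊥bis P2·P1 via (8.115,9.83): [(6.2798, 7.6302) (21, 2.77) (21, 13) (10.7595, 13)]  |A|=102.7883
4. ⊥bis P2·P3 via (9.98,7.385): [(6.2798, 7.6302) (8.8812, 6.7713) (20.0327, 13) (10.7595, 13)]  |A|=37.7883
5. ⊥bis P2·P4 via (7.18,9.84): [(6.2798, 7.6302) (8.8812, 6.7713) (20.0327, 13) (10.7595, 13)]  |A|=37.7883
6. canonical 4-gon: [(6.2798, 7.6302) (8.8812, 6.7713) (20.0327, 13) (10.7595, 13)]
7. shoelace: 37.7883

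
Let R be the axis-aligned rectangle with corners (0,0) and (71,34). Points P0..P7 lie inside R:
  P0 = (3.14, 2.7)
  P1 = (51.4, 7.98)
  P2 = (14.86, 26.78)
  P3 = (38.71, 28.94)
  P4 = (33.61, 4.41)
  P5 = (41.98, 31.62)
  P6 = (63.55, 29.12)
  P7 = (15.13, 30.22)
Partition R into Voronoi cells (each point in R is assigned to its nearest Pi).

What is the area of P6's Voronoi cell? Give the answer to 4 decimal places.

1. box [0,71]×[0,34]: [(0, 0) (71, 0) (71, 34) (0, 34)]
2. ⊥bis P6·P0 via (33.345,15.91): [(40.3032, 0) (71, 0) (71, 34) (25.4334, 34)]  |A|=1296.478
3. ⊥bis P6·P1 via (57.475,18.55): [(71, 10.7766) (71, 34) (30.5933, 34)]  |A|=469.1899
4. ⊥bis P6·P2 via (39.205,27.95): [(39.1506, 29.0818) (71, 10.7766) (71, 34) (38.9142, 34)]  |A|=448.7276
5. ⊥bis P6·P3 via (51.13,29.03): [(51.1797, 22.1681) (71, 10.7766) (71, 34) (51.094, 34)]  |A|=347.9092
6. ⊥bis P6·P4 via (48.58,16.765): [(51.1797, 22.1681) (71, 10.7766) (71, 34) (51.094, 34)]  |A|=347.9092
7. ⊥bis P6·P5 via (52.765,30.37): [(51.7748, 21.8262) (71, 10.7766) (71, 34) (53.1857, 34)]  |A|=331.6715
8. ⊥bis P6·P7 via (39.34,29.67): [(51.7748, 21.8262) (71, 10.7766) (71, 34) (53.1857, 34)]  |A|=331.6715
9. canonical 4-gon: [(51.7748, 21.8262) (71, 10.7766) (71, 34) (53.1857, 34)]
10. shoelace: 331.6715

Area of P6's cell: 331.6715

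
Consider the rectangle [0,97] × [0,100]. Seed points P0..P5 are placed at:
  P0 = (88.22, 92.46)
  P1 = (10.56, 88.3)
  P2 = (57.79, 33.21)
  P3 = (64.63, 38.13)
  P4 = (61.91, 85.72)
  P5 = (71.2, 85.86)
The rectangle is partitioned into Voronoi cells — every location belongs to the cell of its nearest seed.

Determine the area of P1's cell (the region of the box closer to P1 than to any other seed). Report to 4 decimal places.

1. box [0,97]×[0,100]: [(0, 0) (97, 0) (97, 100) (0, 100)]
2. ⊥bis P1·P0 via (49.39,90.38): [(0, 0) (54.2314, 0) (48.8747, 100) (0, 100)]  |A|=5155.3029
3. ⊥bis P1·P2 via (34.175,60.755): [(0, 31.4559) (50.2392, 74.5272) (48.8747, 100) (0, 100)]  |A|=2344.286
4. ⊥bis P1·P3 via (37.595,63.215): [(0, 31.4559) (39.7367, 65.5232) (50.122, 76.7157) (48.8747, 100) (0, 100)]  |A|=2332.2657
5. ⊥bis P1·P4 via (36.235,87.01): [(0, 31.4559) (34.9492, 61.4187) (36.8877, 100) (0, 100)]  |A|=1909.3664
6. ⊥bis P1·P5 via (40.88,87.08): [(0, 31.4559) (34.9492, 61.4187) (36.8877, 100) (0, 100)]  |A|=1909.3664
7. canonical 4-gon: [(0, 31.4559) (34.9492, 61.4187) (36.8877, 100) (0, 100)]
8. shoelace: 1909.3664

Area of P1's cell: 1909.3664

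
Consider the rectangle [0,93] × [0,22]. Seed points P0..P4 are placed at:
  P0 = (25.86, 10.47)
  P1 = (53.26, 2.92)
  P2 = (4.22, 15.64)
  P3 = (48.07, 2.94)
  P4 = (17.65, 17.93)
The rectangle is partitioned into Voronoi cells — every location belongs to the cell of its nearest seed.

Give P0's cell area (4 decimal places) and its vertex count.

Area of P0's cell: 423.5934 (5 vertices)

1. box [0,93]×[0,22]: [(0, 0) (93, 0) (93, 22) (0, 22)]
2. ⊥bis P0·P1 via (39.56,6.695): [(0, 0) (37.7152, 0) (43.7773, 22) (0, 22)]  |A|=896.4171
3. ⊥bis P0·P2 via (15.04,13.055): [(11.921, 0) (37.7152, 0) (43.7773, 22) (17.177, 22)]  |A|=576.3382
4. ⊥bis P0·P3 via (36.965,6.705): [(11.921, 0) (34.6918, 0) (42.1506, 22) (17.177, 22)]  |A|=525.1867
5. ⊥bis P0·P4 via (21.755,14.2): [(13.0158, 4.5821) (11.921, 0) (34.6918, 0) (42.1506, 22) (28.8425, 22)]  |A|=423.5934
6. canonical 5-gon: [(13.0158, 4.5821) (11.921, 0) (34.6918, 0) (42.1506, 22) (28.8425, 22)]
7. shoelace: 423.5934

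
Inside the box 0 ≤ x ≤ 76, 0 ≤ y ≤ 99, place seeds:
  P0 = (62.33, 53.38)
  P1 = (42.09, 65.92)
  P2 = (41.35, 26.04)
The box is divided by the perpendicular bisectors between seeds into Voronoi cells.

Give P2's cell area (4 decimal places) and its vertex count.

Area of P2's cell: 3109.5339 (5 vertices)

1. box [0,76]×[0,99]: [(0, 0) (76, 0) (76, 99) (0, 99)]
2. ⊥bis P2·P0 via (51.84,39.71): [(0, 79.4907) (0, 0) (76, 0) (76, 21.1702)]  |A|=3825.1145
3. ⊥bis P2·P1 via (41.72,45.98): [(43.7176, 45.9429) (0, 46.7541) (0, 0) (76, 0) (76, 21.1702)]  |A|=3109.5339
4. canonical 5-gon: [(43.7176, 45.9429) (0, 46.7541) (0, 0) (76, 0) (76, 21.1702)]
5. shoelace: 3109.5339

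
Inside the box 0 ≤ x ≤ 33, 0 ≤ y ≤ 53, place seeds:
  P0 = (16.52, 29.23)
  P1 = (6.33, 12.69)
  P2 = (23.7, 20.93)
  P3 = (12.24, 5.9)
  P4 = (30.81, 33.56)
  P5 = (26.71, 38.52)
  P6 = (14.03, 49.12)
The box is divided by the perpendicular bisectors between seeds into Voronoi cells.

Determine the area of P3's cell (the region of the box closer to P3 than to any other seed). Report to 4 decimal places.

Area of P3's cell: 274.2221

1. box [0,33]×[0,53]: [(0, 0) (33, 0) (33, 53) (0, 53)]
2. ⊥bis P3·P0 via (14.38,17.565): [(0, 20.2031) (0, 0) (33, 0) (33, 14.1491)]  |A|=566.8105
3. ⊥bis P3·P1 via (9.285,9.295): [(18.0193, 16.8973) (0, 1.2134) (0, 0) (33, 0) (33, 14.1491)]  |A|=395.7194
4. ⊥bis P3·P2 via (17.97,13.415): [(15.8636, 15.021) (0, 1.2134) (0, 0) (33, 0) (33, 1.955)]  |A|=274.2221
5. ⊥bis P3·P4 via (21.525,19.73): [(15.8636, 15.021) (0, 1.2134) (0, 0) (33, 0) (33, 1.955)]  |A|=274.2221
6. ⊥bis P3·P5 via (19.475,22.21): [(15.8636, 15.021) (0, 1.2134) (0, 0) (33, 0) (33, 1.955)]  |A|=274.2221
7. ⊥bis P3·P6 via (13.135,27.51): [(15.8636, 15.021) (0, 1.2134) (0, 0) (33, 0) (33, 1.955)]  |A|=274.2221
8. canonical 5-gon: [(15.8636, 15.021) (0, 1.2134) (0, 0) (33, 0) (33, 1.955)]
9. shoelace: 274.2221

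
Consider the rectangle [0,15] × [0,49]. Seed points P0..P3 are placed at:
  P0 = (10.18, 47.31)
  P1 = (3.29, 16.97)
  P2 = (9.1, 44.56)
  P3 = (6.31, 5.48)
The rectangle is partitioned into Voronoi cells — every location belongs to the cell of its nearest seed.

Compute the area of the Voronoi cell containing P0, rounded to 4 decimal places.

Area of P0's cell: 34.0301

1. box [0,15]×[0,49]: [(0, 0) (15, 0) (15, 49) (0, 49)]
2. ⊥bis P0·P1 via (6.735,32.14): [(0, 33.6695) (15, 30.2631) (15, 49) (0, 49)]  |A|=255.5059
3. ⊥bis P0·P2 via (9.64,45.935): [(15, 43.83) (15, 49) (1.8356, 49)]  |A|=34.0301
4. ⊥bis P0·P3 via (8.245,26.395): [(15, 43.83) (15, 49) (1.8356, 49)]  |A|=34.0301
5. canonical 3-gon: [(15, 43.83) (15, 49) (1.8356, 49)]
6. shoelace: 34.0301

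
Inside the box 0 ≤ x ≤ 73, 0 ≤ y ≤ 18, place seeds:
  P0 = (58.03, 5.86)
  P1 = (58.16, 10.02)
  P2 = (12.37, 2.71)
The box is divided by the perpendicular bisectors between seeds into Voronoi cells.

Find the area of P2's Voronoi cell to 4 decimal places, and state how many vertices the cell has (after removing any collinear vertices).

Area of P2's cell: 623.7950 (5 vertices)

1. box [0,73]×[0,18]: [(0, 0) (73, 0) (73, 18) (0, 18)]
2. ⊥bis P2·P0 via (35.2,4.285): [(0, 0) (35.4956, 0) (34.2538, 18) (0, 18)]  |A|=627.745
3. ⊥bis P2·P1 via (35.265,6.365): [(0, 0) (35.4956, 0) (34.8978, 8.6649) (33.4076, 18) (0, 18)]  |A|=623.795
4. canonical 5-gon: [(0, 0) (35.4956, 0) (34.8978, 8.6649) (33.4076, 18) (0, 18)]
5. shoelace: 623.795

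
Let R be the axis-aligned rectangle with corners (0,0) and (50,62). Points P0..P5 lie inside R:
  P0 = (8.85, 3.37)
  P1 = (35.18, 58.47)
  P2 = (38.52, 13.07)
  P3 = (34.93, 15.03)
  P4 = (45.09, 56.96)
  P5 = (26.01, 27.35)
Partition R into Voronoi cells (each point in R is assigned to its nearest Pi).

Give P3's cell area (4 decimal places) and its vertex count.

1. box [0,50]×[0,62]: [(0, 0) (50, 0) (50, 62) (0, 62)]
2. ⊥bis P3·P0 via (21.89,9.2): [(0, 58.1615) (26.0032, 0) (50, 0) (50, 62) (0, 62)]  |A|=2343.8076
3. ⊥bis P3·P1 via (35.055,36.75): [(9.507, 36.897) (26.0032, 0) (50, 0) (50, 36.664)]  |A|=1185.0221
4. ⊥bis P3·P2 via (36.725,14.05): [(49.0743, 36.6693) (9.507, 36.897) (26.0032, 0) (29.0542, 0)]  |A|=784.0183
5. ⊥bis P3·P4 via (40.01,35.995): [(47.6901, 34.134) (36.9389, 36.7392) (9.507, 36.897) (26.0032, 0) (29.0542, 0)]  |A|=768.5867
6. ⊥bis P3·P5 via (30.47,21.19): [(47.2601, 33.3465) (19.9385, 13.5649) (26.0032, 0) (29.0542, 0)]  |A|=296.1634
7. canonical 4-gon: [(47.2601, 33.3465) (19.9385, 13.5649) (26.0032, 0) (29.0542, 0)]
8. shoelace: 296.1634

Area of P3's cell: 296.1634 (4 vertices)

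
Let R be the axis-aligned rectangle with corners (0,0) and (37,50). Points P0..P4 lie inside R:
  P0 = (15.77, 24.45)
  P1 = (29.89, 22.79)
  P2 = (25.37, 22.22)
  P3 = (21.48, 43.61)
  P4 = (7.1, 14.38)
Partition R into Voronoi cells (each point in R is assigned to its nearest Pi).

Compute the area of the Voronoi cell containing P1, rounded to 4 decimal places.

Area of P1's cell: 312.1510

1. box [0,37]×[0,50]: [(0, 0) (37, 0) (37, 50) (0, 50)]
2. ⊥bis P1·P0 via (22.83,23.62): [(20.0531, 0) (37, 0) (37, 50) (25.9313, 50)]  |A|=700.3881
3. ⊥bis P1·P2 via (27.63,22.505): [(25.078, 42.7417) (30.468, 0) (37, 0) (37, 50) (25.9313, 50)]  |A|=477.8132
4. ⊥bis P1·P3 via (25.685,33.2): [(26.2524, 33.4292) (30.468, 0) (37, 0) (37, 37.7706)]  |A|=312.151
5. ⊥bis P1·P4 via (18.495,18.585): [(26.2524, 33.4292) (30.468, 0) (37, 0) (37, 37.7706)]  |A|=312.151
6. canonical 4-gon: [(26.2524, 33.4292) (30.468, 0) (37, 0) (37, 37.7706)]
7. shoelace: 312.151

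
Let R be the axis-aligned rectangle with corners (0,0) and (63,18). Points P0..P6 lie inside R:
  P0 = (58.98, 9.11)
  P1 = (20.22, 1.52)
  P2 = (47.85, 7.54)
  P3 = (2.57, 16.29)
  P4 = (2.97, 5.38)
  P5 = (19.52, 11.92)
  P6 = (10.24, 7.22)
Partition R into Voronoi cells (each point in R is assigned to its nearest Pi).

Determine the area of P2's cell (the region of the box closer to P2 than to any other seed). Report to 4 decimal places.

Area of P2's cell: 344.6209

1. box [0,63]×[0,18]: [(0, 0) (63, 0) (63, 18) (0, 18)]
2. ⊥bis P2·P0 via (53.415,8.325): [(0, 0) (54.5893, 0) (52.0502, 18) (0, 18)]  |A|=959.7561
3. ⊥bis P2·P1 via (34.035,4.53): [(35.022, 0) (54.5893, 0) (52.0502, 18) (31.1002, 18)]  |A|=364.6567
4. ⊥bis P2·P3 via (25.21,11.915): [(35.022, 0) (54.5893, 0) (52.0502, 18) (31.1002, 18)]  |A|=364.6567
5. ⊥bis P2·P4 via (25.41,6.46): [(35.022, 0) (54.5893, 0) (52.0502, 18) (31.1002, 18)]  |A|=364.6567
6. ⊥bis P2·P5 via (33.685,9.73): [(33.36, 7.628) (35.022, 0) (54.5893, 0) (52.0502, 18) (34.9636, 18)]  |A|=344.6209
7. ⊥bis P2·P6 via (29.045,7.38): [(33.36, 7.628) (35.022, 0) (54.5893, 0) (52.0502, 18) (34.9636, 18)]  |A|=344.6209
8. canonical 5-gon: [(33.36, 7.628) (35.022, 0) (54.5893, 0) (52.0502, 18) (34.9636, 18)]
9. shoelace: 344.6209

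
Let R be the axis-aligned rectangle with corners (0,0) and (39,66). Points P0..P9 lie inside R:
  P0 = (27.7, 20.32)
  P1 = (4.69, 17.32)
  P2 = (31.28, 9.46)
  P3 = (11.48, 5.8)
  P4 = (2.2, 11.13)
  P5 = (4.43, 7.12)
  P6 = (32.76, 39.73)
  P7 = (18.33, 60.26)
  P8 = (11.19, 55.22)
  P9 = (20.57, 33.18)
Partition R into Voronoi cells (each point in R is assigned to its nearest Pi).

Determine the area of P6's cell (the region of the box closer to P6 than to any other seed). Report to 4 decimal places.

Area of P6's cell: 348.2310

1. box [0,39]×[0,66]: [(0, 0) (39, 0) (39, 66) (0, 66)]
2. ⊥bis P6·P0 via (30.23,30.025): [(0, 37.9057) (39, 27.7387) (39, 66) (0, 66)]  |A|=1293.9339
3. ⊥bis P6·P1 via (18.725,28.525): [(0, 51.9793) (14.1889, 34.2068) (39, 27.7387) (39, 66) (0, 66)]  |A|=1194.0892
4. ⊥bis P6·P2 via (32.02,24.595): [(0, 51.9793) (14.1889, 34.2068) (39, 27.7387) (39, 66) (0, 66)]  |A|=1194.0892
5. ⊥bis P6·P3 via (22.12,22.765): [(0, 51.9793) (14.1889, 34.2068) (39, 27.7387) (39, 66) (0, 66)]  |A|=1194.0892
6. ⊥bis P6·P4 via (17.48,25.43): [(0, 51.9793) (14.1889, 34.2068) (39, 27.7387) (39, 66) (0, 66)]  |A|=1194.0892
7. ⊥bis P6·P5 via (18.595,23.425): [(0, 51.9793) (14.1889, 34.2068) (39, 27.7387) (39, 66) (0, 66)]  |A|=1194.0892
8. ⊥bis P6·P7 via (25.545,49.995): [(10.1968, 39.2071) (14.1889, 34.2068) (39, 27.7387) (39, 59.4522)]  |A|=505.8462
9. ⊥bis P6·P8 via (21.975,47.475): [(21.9906, 47.4967) (13.2717, 35.3556) (14.1889, 34.2068) (39, 27.7387) (39, 59.4522)]  |A|=470.3891
10. ⊥bis P6·P9 via (26.665,36.455): [(21.9906, 47.4967) (21.2707, 46.4942) (30.1021, 30.0583) (39, 27.7387) (39, 59.4522)]  |A|=348.231
11. canonical 5-gon: [(21.9906, 47.4967) (21.2707, 46.4942) (30.1021, 30.0583) (39, 27.7387) (39, 59.4522)]
12. shoelace: 348.231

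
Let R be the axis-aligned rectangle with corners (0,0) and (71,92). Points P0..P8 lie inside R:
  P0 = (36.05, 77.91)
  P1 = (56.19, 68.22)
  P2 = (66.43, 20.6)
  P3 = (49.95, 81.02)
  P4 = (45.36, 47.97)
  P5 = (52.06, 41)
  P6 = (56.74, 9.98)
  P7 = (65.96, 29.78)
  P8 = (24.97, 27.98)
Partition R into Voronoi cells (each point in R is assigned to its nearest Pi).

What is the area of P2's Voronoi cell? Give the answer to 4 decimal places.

Area of P2's cell: 182.1542

1. box [0,71]×[0,92]: [(0, 0) (71, 0) (71, 92) (0, 92)]
2. ⊥bis P2·P0 via (51.24,49.255): [(0, 22.0927) (0, 0) (71, 0) (71, 59.7298)]  |A|=2904.6977
3. ⊥bis P2·P1 via (61.31,44.41): [(28.9892, 37.4599) (0, 22.0927) (0, 0) (71, 0) (71, 46.4937)]  |A|=2626.669
4. ⊥bis P2·P3 via (58.19,50.81): [(28.9892, 37.4599) (0, 22.0927) (0, 0) (71, 0) (71, 46.4937)]  |A|=2626.669
5. ⊥bis P2·P4 via (55.895,34.285): [(11.3587, 0) (71, 0) (71, 45.9131)]  |A|=1369.1605
6. ⊥bis P2·P5 via (59.245,30.8): [(15.5206, 0) (71, 0) (71, 39.0804)]  |A|=1084.078
7. ⊥bis P2·P6 via (61.585,15.29): [(50.9727, 24.9729) (71, 6.6995) (71, 39.0804)]  |A|=324.25
8. ⊥bis P2·P7 via (66.195,25.19): [(51.5563, 24.4405) (71, 6.6995) (71, 25.436)]  |A|=182.1542
9. ⊥bis P2·P8 via (45.7,24.29): [(51.5563, 24.4405) (71, 6.6995) (71, 25.436)]  |A|=182.1542
10. canonical 3-gon: [(51.5563, 24.4405) (71, 6.6995) (71, 25.436)]
11. shoelace: 182.1542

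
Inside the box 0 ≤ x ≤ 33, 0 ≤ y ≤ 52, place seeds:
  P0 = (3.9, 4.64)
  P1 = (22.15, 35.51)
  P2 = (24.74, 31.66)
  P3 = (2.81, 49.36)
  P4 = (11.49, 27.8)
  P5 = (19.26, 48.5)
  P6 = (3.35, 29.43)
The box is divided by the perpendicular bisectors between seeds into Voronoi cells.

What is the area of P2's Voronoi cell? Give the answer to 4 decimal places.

1. box [0,33]×[0,52]: [(0, 0) (33, 0) (33, 52) (0, 52)]
2. ⊥bis P2·P0 via (14.32,18.15): [(0, 29.1947) (33, 3.7425) (33, 52) (0, 52)]  |A|=1172.5359
3. ⊥bis P2·P1 via (23.445,33.585): [(7.8821, 23.1154) (33, 3.7425) (33, 40.0129)]  |A|=455.5183
4. ⊥bis P2·P3 via (13.775,40.51): [(7.8821, 23.1154) (33, 3.7425) (33, 40.0129)]  |A|=455.5183
5. ⊥bis P2·P4 via (18.115,29.73): [(18.0494, 29.9552) (23.566, 11.0188) (33, 3.7425) (33, 40.0129)]  |A|=340.386
6. ⊥bis P2·P5 via (22,40.08): [(18.0494, 29.9552) (23.566, 11.0188) (33, 3.7425) (33, 40.0129)]  |A|=340.386
7. ⊥bis P2·P6 via (14.045,30.545): [(18.0494, 29.9552) (23.566, 11.0188) (33, 3.7425) (33, 40.0129)]  |A|=340.386
8. canonical 4-gon: [(18.0494, 29.9552) (23.566, 11.0188) (33, 3.7425) (33, 40.0129)]
9. shoelace: 340.386

Area of P2's cell: 340.3860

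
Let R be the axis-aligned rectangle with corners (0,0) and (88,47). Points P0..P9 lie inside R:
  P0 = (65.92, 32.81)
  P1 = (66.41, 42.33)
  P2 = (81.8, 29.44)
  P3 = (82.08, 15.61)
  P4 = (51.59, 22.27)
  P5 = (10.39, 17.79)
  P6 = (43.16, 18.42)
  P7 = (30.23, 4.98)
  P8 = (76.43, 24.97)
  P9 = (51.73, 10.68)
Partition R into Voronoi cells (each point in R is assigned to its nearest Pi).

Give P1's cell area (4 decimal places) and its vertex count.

1. box [0,88]×[0,47]: [(0, 0) (88, 0) (88, 47) (0, 47)]
2. ⊥bis P1·P0 via (66.165,37.57): [(0, 40.9756) (88, 36.4461) (88, 47) (0, 47)]  |A|=729.4456
3. ⊥bis P1·P2 via (74.105,35.885): [(0, 40.9756) (75.1298, 37.1086) (83.4144, 47) (0, 47)]  |A|=638.8517
4. ⊥bis P1·P3 via (74.245,28.97): [(0, 40.9756) (75.1298, 37.1086) (83.4144, 47) (0, 47)]  |A|=638.8517
5. ⊥bis P1·P4 via (59,32.3): [(50.7959, 38.3611) (75.1298, 37.1086) (83.4144, 47) (39.1024, 47)]  |A|=316.9412
6. ⊥bis P1·P5 via (38.4,30.06): [(50.7959, 38.3611) (75.1298, 37.1086) (83.4144, 47) (39.1024, 47)]  |A|=316.9412
7. ⊥bis P1·P6 via (54.785,30.375): [(50.7959, 38.3611) (75.1298, 37.1086) (83.4144, 47) (39.1024, 47)]  |A|=316.9412
8. ⊥bis P1·P7 via (48.32,23.655): [(50.7959, 38.3611) (75.1298, 37.1086) (83.4144, 47) (39.1024, 47)]  |A|=316.9412
9. ⊥bis P1·P8 via (71.42,33.65): [(50.7959, 38.3611) (75.1298, 37.1086) (83.4144, 47) (39.1024, 47)]  |A|=316.9412
10. ⊥bis P1·P9 via (59.07,26.505): [(50.7959, 38.3611) (75.1298, 37.1086) (83.4144, 47) (39.1024, 47)]  |A|=316.9412
11. canonical 4-gon: [(50.7959, 38.3611) (75.1298, 37.1086) (83.4144, 47) (39.1024, 47)]
12. shoelace: 316.9412

Area of P1's cell: 316.9412 (4 vertices)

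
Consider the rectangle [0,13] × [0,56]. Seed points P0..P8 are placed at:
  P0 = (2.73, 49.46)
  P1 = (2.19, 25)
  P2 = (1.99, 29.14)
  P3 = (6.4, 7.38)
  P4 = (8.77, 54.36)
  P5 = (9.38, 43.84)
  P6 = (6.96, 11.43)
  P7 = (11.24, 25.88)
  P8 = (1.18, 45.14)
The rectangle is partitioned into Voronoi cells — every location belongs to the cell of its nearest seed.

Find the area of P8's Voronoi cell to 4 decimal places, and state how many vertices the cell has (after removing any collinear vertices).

Area of P8's cell: 48.1612 (4 vertices)

1. box [0,13]×[0,56]: [(0, 0) (13, 0) (13, 56) (0, 56)]
2. ⊥bis P8·P0 via (1.955,47.3): [(0, 48.0014) (0, 0) (13, 0) (13, 43.3371)]  |A|=593.7005
3. ⊥bis P8·P1 via (1.685,35.07): [(0, 48.0014) (0, 34.9855) (13, 35.6374) (13, 43.3371)]  |A|=134.6514
4. ⊥bis P8·P2 via (1.585,37.14): [(0, 48.0014) (0, 37.0598) (13, 37.7179) (13, 43.3371)]  |A|=107.6458
5. ⊥bis P8·P3 via (3.79,26.26): [(0, 48.0014) (0, 37.0598) (13, 37.7179) (13, 43.3371)]  |A|=107.6458
6. ⊥bis P8·P4 via (4.975,49.75): [(12.5837, 43.4865) (0, 48.0014) (0, 37.0598) (13, 37.7179) (13, 43.1437)]  |A|=107.6056
7. ⊥bis P8·P5 via (5.28,44.49): [(5.5226, 46.02) (0, 48.0014) (0, 37.0598) (4.1352, 37.2691)]  |A|=48.1612
8. ⊥bis P8·P6 via (4.07,28.285): [(5.5226, 46.02) (0, 48.0014) (0, 37.0598) (4.1352, 37.2691)]  |A|=48.1612
9. ⊥bis P8·P7 via (6.21,35.51): [(5.5226, 46.02) (0, 48.0014) (0, 37.0598) (4.1352, 37.2691)]  |A|=48.1612
10. canonical 4-gon: [(5.5226, 46.02) (0, 48.0014) (0, 37.0598) (4.1352, 37.2691)]
11. shoelace: 48.1612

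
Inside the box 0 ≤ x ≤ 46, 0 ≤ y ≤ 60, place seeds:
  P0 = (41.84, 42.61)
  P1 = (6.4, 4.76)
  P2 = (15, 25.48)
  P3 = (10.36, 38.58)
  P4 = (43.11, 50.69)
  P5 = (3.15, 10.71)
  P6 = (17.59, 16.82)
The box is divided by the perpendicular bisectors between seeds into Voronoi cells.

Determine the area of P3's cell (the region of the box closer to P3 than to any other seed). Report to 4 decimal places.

1. box [0,46]×[0,60]: [(0, 0) (46, 0) (46, 60) (0, 60)]
2. ⊥bis P3·P0 via (26.1,40.595): [(0, 0) (31.2969, 0) (23.6158, 60) (0, 60)]  |A|=1647.3809
3. ⊥bis P3·P1 via (8.38,21.67): [(0, 22.6512) (28.8293, 19.2756) (23.6158, 60) (0, 60)]  |A|=1019.2391
4. ⊥bis P3·P2 via (12.68,32.03): [(0, 27.5388) (26.5668, 36.9487) (23.6158, 60) (0, 60)]  |A|=703.3833
5. ⊥bis P3·P4 via (26.735,44.635): [(0, 27.5388) (26.5668, 36.9487) (24.9727, 49.401) (21.0535, 60) (0, 60)]  |A|=689.8042
6. ⊥bis P3·P5 via (6.755,24.645): [(0, 27.5388) (26.5668, 36.9487) (24.9727, 49.401) (21.0535, 60) (0, 60)]  |A|=689.8042
7. ⊥bis P3·P6 via (13.975,27.7): [(0, 27.5388) (26.5668, 36.9487) (24.9727, 49.401) (21.0535, 60) (0, 60)]  |A|=689.8042
8. canonical 5-gon: [(0, 27.5388) (26.5668, 36.9487) (24.9727, 49.401) (21.0535, 60) (0, 60)]
9. shoelace: 689.8042

Area of P3's cell: 689.8042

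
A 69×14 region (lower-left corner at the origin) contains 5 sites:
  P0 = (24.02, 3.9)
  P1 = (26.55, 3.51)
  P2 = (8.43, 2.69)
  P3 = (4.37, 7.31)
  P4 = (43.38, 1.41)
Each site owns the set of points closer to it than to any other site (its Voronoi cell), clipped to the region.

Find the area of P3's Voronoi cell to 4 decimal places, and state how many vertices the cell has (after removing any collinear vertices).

1. box [0,69]×[0,14]: [(0, 0) (69, 0) (69, 14) (0, 14)]
2. ⊥bis P3·P0 via (14.195,5.605): [(0, 0) (13.2223, 0) (15.6518, 14) (0, 14)]  |A|=202.1192
3. ⊥bis P3·P1 via (15.46,5.41): [(0, 0) (13.2223, 0) (15.6518, 14) (0, 14)]  |A|=202.1192
4. ⊥bis P3·P2 via (6.4,5): [(0, 0) (0.7103, 0) (15.4738, 12.9739) (15.6518, 14) (0, 14)]  |A|=120.9544
5. ⊥bis P3·P4 via (23.875,4.36): [(0, 0) (0.7103, 0) (15.4738, 12.9739) (15.6518, 14) (0, 14)]  |A|=120.9544
6. canonical 5-gon: [(0, 0) (0.7103, 0) (15.4738, 12.9739) (15.6518, 14) (0, 14)]
7. shoelace: 120.9544

Area of P3's cell: 120.9544 (5 vertices)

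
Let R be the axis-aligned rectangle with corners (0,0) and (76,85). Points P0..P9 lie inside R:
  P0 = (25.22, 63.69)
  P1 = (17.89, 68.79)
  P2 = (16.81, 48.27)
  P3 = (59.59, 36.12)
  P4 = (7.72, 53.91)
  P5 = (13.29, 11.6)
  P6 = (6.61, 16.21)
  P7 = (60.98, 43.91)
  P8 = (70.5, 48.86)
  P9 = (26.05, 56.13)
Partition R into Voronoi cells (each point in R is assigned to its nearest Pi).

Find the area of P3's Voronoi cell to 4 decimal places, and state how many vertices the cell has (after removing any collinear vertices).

Area of P3's cell: 1440.9976 (7 vertices)

1. box [0,76]×[0,85]: [(0, 0) (76, 0) (76, 85) (0, 85)]
2. ⊥bis P3·P0 via (42.405,49.905): [(2.3736, 0) (76, 0) (76, 85) (70.5566, 85)]  |A|=3360.4702
3. ⊥bis P3·P1 via (38.74,52.455): [(2.3736, 0) (76, 0) (76, 85) (70.5566, 85)]  |A|=3360.4702
4. ⊥bis P3·P2 via (38.2,42.195): [(39.2851, 46.0156) (26.2161, 0) (76, 0) (76, 85) (70.5566, 85)]  |A|=2811.9048
5. ⊥bis P3·P4 via (33.655,45.015): [(39.2851, 46.0156) (26.2161, 0) (76, 0) (76, 85) (70.5566, 85)]  |A|=2811.9048
6. ⊥bis P3·P5 via (36.44,23.86): [(39.2851, 46.0156) (34.1961, 28.0971) (49.076, 0) (76, 0) (76, 85) (70.5566, 85)]  |A|=2490.7564
7. ⊥bis P3·P6 via (33.1,26.165): [(39.2851, 46.0156) (34.1961, 28.0971) (49.076, 0) (76, 0) (76, 85) (70.5566, 85)]  |A|=2490.7564
8. ⊥bis P3·P7 via (60.285,40.015): [(38.6759, 43.8708) (34.1961, 28.0971) (49.076, 0) (76, 0) (76, 37.2109)]  |A|=1465.3111
9. ⊥bis P3·P8 via (65.045,42.49): [(69.9487, 38.2907) (38.6759, 43.8708) (34.1961, 28.0971) (49.076, 0) (76, 0) (76, 33.1086)]  |A|=1452.899
10. ⊥bis P3·P9 via (42.82,46.125): [(69.9487, 38.2907) (41.2058, 43.4194) (36.1327, 34.9159) (34.1961, 28.0971) (49.076, 0) (76, 0) (76, 33.1086)]  |A|=1440.9976
11. canonical 7-gon: [(69.9487, 38.2907) (41.2058, 43.4194) (36.1327, 34.9159) (34.1961, 28.0971) (49.076, 0) (76, 0) (76, 33.1086)]
12. shoelace: 1440.9976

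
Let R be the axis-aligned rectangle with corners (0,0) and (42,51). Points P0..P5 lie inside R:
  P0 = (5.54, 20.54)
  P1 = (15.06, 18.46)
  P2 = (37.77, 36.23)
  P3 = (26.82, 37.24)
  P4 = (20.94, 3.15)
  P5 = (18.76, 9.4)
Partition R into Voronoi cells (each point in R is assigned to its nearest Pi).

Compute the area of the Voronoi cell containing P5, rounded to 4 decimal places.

Area of P5's cell: 292.6082

1. box [0,42]×[0,51]: [(0, 0) (42, 0) (42, 51) (0, 51)]
2. ⊥bis P5·P0 via (12.15,14.97): [(0, 0.5514) (0, 0) (42, 0) (42, 50.3934)]  |A|=1069.8418
3. ⊥bis P5·P1 via (16.91,13.93): [(8.3162, 10.4204) (0, 0.5514) (0, 0) (42, 0) (42, 24.1765)]  |A|=628.2986
4. ⊥bis P5·P2 via (28.265,22.815): [(32.0681, 20.1204) (8.3162, 10.4204) (0, 0.5514) (0, 0) (42, 0) (42, 13.0833)]  |A|=573.2102
5. ⊥bis P5·P3 via (22.79,23.32): [(32.0681, 20.1204) (8.3162, 10.4204) (0, 0.5514) (0, 0) (42, 0) (42, 13.0833)]  |A|=573.2102
6. ⊥bis P5·P4 via (19.85,6.275): [(41.1321, 13.6982) (32.0681, 20.1204) (8.3162, 10.4204) (0, 0.5514) (0, 0) (1.8597, 0)]  |A|=292.6082
7. canonical 6-gon: [(41.1321, 13.6982) (32.0681, 20.1204) (8.3162, 10.4204) (0, 0.5514) (0, 0) (1.8597, 0)]
8. shoelace: 292.6082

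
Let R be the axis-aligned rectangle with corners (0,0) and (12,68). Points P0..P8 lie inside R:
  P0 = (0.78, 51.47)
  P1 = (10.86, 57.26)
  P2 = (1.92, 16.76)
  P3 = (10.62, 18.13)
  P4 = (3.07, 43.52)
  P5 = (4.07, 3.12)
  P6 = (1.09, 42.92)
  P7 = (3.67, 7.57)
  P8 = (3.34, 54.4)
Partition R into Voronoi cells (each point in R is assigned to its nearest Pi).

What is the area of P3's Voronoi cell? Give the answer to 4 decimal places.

Area of P3's cell: 125.9924

1. box [0,12]×[0,68]: [(0, 0) (12, 0) (12, 68) (0, 68)]
2. ⊥bis P3·P0 via (5.7,34.8): [(0, 33.1177) (0, 0) (12, 0) (12, 36.6594)]  |A|=418.6625
3. ⊥bis P3·P1 via (10.74,37.695): [(0, 33.1177) (0, 0) (12, 0) (12, 36.6594)]  |A|=418.6625
4. ⊥bis P3·P2 via (6.27,17.445): [(3.6331, 34.19) (9.0171, 0) (12, 0) (12, 36.6594)]  |A|=204.3548
5. ⊥bis P3·P4 via (6.845,30.825): [(4.283, 30.0632) (9.0171, 0) (12, 0) (12, 32.3579)]  |A|=169.6908
6. ⊥bis P3·P5 via (7.345,10.625): [(4.283, 30.0632) (7.3439, 10.6255) (12, 8.5937) (12, 32.3579)]  |A|=133.8368
7. ⊥bis P3·P6 via (5.855,30.525): [(5.9195, 30.5498) (4.3042, 29.9288) (7.3439, 10.6255) (12, 8.5937) (12, 32.3579)]  |A|=133.7217
8. ⊥bis P3·P7 via (7.145,12.85): [(5.9195, 30.5498) (4.3042, 29.9288) (6.9761, 12.9612) (12, 9.6547) (12, 32.3579)]  |A|=125.9924
9. ⊥bis P3·P8 via (6.98,36.265): [(5.9195, 30.5498) (4.3042, 29.9288) (6.9761, 12.9612) (12, 9.6547) (12, 32.3579)]  |A|=125.9924
10. canonical 5-gon: [(5.9195, 30.5498) (4.3042, 29.9288) (6.9761, 12.9612) (12, 9.6547) (12, 32.3579)]
11. shoelace: 125.9924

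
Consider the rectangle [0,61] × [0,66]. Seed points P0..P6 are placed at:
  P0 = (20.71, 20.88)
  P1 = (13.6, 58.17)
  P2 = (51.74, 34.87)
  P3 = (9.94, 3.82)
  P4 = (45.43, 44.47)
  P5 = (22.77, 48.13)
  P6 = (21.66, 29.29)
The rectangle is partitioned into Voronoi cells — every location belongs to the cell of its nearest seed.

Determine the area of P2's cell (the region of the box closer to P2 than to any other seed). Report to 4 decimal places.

Area of P2's cell: 801.6899

1. box [0,61]×[0,66]: [(0, 0) (61, 0) (61, 66) (0, 66)]
2. ⊥bis P2·P0 via (36.225,27.875): [(48.7926, 0) (61, 0) (61, 66) (19.0362, 66)]  |A|=1787.6514
3. ⊥bis P2·P1 via (32.67,46.52): [(29.8788, 41.951) (48.7926, 0) (61, 0) (61, 66) (44.5705, 66)]  |A|=1480.6146
4. ⊥bis P2·P3 via (30.84,19.345): [(29.8788, 41.951) (48.7926, 0) (61, 0) (61, 66) (44.5705, 66)]  |A|=1480.6146
5. ⊥bis P2·P4 via (48.585,39.67): [(34.9483, 30.7067) (48.7926, 0) (61, 0) (61, 47.8303)]  |A|=810.4551
6. ⊥bis P2·P5 via (37.255,41.5): [(34.9483, 30.7067) (48.7926, 0) (61, 0) (61, 47.8303)]  |A|=810.4551
7. ⊥bis P2·P6 via (36.7,32.08): [(36.7367, 31.8822) (38.3575, 23.1452) (48.7926, 0) (61, 0) (61, 47.8303)]  |A|=801.6899
8. canonical 5-gon: [(36.7367, 31.8822) (38.3575, 23.1452) (48.7926, 0) (61, 0) (61, 47.8303)]
9. shoelace: 801.6899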